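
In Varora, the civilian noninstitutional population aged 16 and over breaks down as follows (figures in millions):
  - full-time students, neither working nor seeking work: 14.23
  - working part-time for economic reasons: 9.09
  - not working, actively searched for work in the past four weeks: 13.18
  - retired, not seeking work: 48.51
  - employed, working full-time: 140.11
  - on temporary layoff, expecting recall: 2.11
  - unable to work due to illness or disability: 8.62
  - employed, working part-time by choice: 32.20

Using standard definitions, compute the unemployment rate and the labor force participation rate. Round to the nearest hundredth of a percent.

Unemployment rate ≈ 7.77%; labor force participation rate ≈ 73.38%.

Employed = 9.09 + 140.11 + 32.20 = 181.40 million (anyone who worked, including part-time for economic reasons, counts as employed).
Unemployed = 13.18 + 2.11 = 15.29 million (jobless and actively searching, or on temporary layoff).
Labor force = 181.40 + 15.29 = 196.69 million.
Not in labor force = 14.23 + 48.51 + 8.62 = 71.36 million (those not working and not actively searching are outside the labor force).
Civilian working-age population = 196.69 + 71.36 = 268.05 million.
Unemployment rate = 15.29 / 196.69 = 7.77%.
Labor force participation rate = 196.69 / 268.05 = 73.38%.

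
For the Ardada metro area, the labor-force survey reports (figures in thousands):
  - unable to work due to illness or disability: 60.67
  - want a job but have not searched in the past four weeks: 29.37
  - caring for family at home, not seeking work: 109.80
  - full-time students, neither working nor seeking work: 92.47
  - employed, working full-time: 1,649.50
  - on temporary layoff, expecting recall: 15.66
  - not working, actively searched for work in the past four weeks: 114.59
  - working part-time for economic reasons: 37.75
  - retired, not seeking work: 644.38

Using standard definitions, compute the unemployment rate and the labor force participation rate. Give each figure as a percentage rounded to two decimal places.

Employed = 1,649.50 + 37.75 = 1,687.25 thousand (anyone who worked, including part-time for economic reasons, counts as employed).
Unemployed = 15.66 + 114.59 = 130.25 thousand (jobless and actively searching, or on temporary layoff).
Labor force = 1,687.25 + 130.25 = 1,817.50 thousand.
Not in labor force = 60.67 + 29.37 + 109.80 + 92.47 + 644.38 = 936.69 thousand (those not working and not actively searching are outside the labor force — including those who want a job but have given up searching).
Civilian working-age population = 1,817.50 + 936.69 = 2,754.19 thousand.
Unemployment rate = 130.25 / 1,817.50 = 7.17%.
Labor force participation rate = 1,817.50 / 2,754.19 = 65.99%.

Unemployment rate ≈ 7.17%; labor force participation rate ≈ 65.99%.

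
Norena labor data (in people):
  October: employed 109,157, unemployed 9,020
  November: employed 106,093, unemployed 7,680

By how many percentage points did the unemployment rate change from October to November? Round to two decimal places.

The unemployment rate changed by −0.88 percentage points.

October: labor force = 109,157 + 9,020 = 118,177; u = 9,020/118,177 = 7.63%.
November: labor force = 106,093 + 7,680 = 113,773; u = 7,680/113,773 = 6.75%.
Change = 6.75% − 7.63% = −0.88 pp.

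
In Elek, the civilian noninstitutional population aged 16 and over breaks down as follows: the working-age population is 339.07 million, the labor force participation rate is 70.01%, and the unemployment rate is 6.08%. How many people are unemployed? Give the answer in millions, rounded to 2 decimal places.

Labor force = 0.7001 × 339.07 = 237.38 million.
Unemployed = 0.0608 × 237.38 ≈ 14.43 million.

About 14.43 million are unemployed.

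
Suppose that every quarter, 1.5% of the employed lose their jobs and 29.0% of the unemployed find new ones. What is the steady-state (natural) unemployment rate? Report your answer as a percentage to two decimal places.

Steady-state unemployment rate ≈ 4.92%.

At steady state the flows balance: s·E = f·U, so U/(E+U) = s/(s+f).
u* = 1.5 / (1.5 + 29.0) = 1.5 / 30.50 = 4.92%.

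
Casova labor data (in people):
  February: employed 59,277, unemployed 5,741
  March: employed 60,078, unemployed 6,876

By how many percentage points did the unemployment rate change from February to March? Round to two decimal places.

The unemployment rate changed by +1.44 percentage points.

February: labor force = 59,277 + 5,741 = 65,018; u = 5,741/65,018 = 8.83%.
March: labor force = 60,078 + 6,876 = 66,954; u = 6,876/66,954 = 10.27%.
Change = 10.27% − 8.83% = +1.44 pp.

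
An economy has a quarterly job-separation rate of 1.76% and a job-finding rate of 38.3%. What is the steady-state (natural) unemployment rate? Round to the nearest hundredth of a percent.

At steady state the flows balance: s·E = f·U, so U/(E+U) = s/(s+f).
u* = 1.76 / (1.76 + 38.3) = 1.76 / 40.06 = 4.39%.

Steady-state unemployment rate ≈ 4.39%.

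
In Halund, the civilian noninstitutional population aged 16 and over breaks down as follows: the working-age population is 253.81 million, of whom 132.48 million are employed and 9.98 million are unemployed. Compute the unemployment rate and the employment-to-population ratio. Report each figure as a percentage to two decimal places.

Unemployment rate ≈ 7.01%; employment-population ratio ≈ 52.20%.

Labor force = employed + unemployed = 132.48 + 9.98 = 142.46 million.
Unemployment rate = 9.98 / 142.46 = 7.01%.
Employment-population ratio = 132.48 / 253.81 = 52.20%.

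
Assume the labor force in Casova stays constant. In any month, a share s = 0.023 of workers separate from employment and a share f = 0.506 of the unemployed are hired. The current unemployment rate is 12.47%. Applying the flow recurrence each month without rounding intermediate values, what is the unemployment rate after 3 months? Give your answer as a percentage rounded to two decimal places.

With a fixed labor force, u_{t+1} = u_t + s·(1−u_t) − f·u_t = u_t·(1−s−f) + s.
Here 1−s−f = 0.471 and s = 0.023.
u_1 = 0.124700 × 0.471 + 0.023 = 0.081734.
u_2 = 0.081734 × 0.471 + 0.023 = 0.061497.
u_3 = 0.061497 × 0.471 + 0.023 = 0.051965.

Unemployment rate after three months ≈ 5.20%.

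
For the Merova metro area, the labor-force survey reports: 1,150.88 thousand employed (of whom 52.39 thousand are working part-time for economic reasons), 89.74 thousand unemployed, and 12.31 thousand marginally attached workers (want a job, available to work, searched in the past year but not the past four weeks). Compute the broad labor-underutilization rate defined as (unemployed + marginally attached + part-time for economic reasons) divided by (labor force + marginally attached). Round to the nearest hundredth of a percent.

Broad underutilization rate ≈ 12.33%.

Labor force = 1,150.88 + 89.74 = 1,240.62 thousand.
Numerator = 89.74 + 12.31 + 52.39 = 154.44 thousand.
Denominator = 1,240.62 + 12.31 = 1,252.93 thousand.
Broad rate = 154.44 / 1,252.93 = 12.33%.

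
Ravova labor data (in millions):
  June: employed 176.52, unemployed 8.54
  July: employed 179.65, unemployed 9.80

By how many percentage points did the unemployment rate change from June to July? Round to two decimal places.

The unemployment rate changed by +0.56 percentage points.

June: labor force = 176.52 + 8.54 = 185.06; u = 8.54/185.06 = 4.61%.
July: labor force = 179.65 + 9.80 = 189.45; u = 9.80/189.45 = 5.17%.
Change = 5.17% − 4.61% = +0.56 pp.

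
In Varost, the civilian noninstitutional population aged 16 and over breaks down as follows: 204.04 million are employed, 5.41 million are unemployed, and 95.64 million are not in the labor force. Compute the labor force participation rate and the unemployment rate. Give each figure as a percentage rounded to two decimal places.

Labor force = employed + unemployed = 204.04 + 5.41 = 209.45 million.
Working-age population = 209.45 + 95.64 = 305.09 million.
Unemployment rate = 5.41 / 209.45 = 2.58%.
Labor force participation rate = 209.45 / 305.09 = 68.65%.

Labor force participation rate ≈ 68.65%; unemployment rate ≈ 2.58%.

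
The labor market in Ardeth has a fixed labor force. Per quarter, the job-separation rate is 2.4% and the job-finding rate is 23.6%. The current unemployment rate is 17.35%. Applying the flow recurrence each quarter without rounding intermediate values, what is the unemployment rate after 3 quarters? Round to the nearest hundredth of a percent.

With a fixed labor force, u_{t+1} = u_t + s·(1−u_t) − f·u_t = u_t·(1−s−f) + s.
Here 1−s−f = 0.740 and s = 0.024.
u_1 = 0.173500 × 0.740 + 0.024 = 0.152390.
u_2 = 0.152390 × 0.740 + 0.024 = 0.136769.
u_3 = 0.136769 × 0.740 + 0.024 = 0.125209.

Unemployment rate after three quarters ≈ 12.52%.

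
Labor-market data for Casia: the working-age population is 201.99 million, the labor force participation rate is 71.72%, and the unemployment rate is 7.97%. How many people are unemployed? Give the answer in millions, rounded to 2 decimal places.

About 11.55 million are unemployed.

Labor force = 0.7172 × 201.99 = 144.87 million.
Unemployed = 0.0797 × 144.87 ≈ 11.55 million.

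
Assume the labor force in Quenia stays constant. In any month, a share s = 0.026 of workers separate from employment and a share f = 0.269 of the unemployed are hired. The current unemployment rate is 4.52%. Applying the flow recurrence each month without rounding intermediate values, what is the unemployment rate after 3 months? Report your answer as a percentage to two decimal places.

With a fixed labor force, u_{t+1} = u_t + s·(1−u_t) − f·u_t = u_t·(1−s−f) + s.
Here 1−s−f = 0.705 and s = 0.026.
u_1 = 0.045200 × 0.705 + 0.026 = 0.057866.
u_2 = 0.057866 × 0.705 + 0.026 = 0.066796.
u_3 = 0.066796 × 0.705 + 0.026 = 0.073091.

Unemployment rate after three months ≈ 7.31%.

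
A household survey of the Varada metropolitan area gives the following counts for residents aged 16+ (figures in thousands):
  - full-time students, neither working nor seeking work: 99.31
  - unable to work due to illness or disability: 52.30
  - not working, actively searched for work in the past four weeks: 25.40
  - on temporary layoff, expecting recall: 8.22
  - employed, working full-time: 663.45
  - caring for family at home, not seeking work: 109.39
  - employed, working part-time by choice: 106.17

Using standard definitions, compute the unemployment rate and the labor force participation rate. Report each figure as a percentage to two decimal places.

Unemployment rate ≈ 4.19%; labor force participation rate ≈ 75.48%.

Employed = 663.45 + 106.17 = 769.62 thousand.
Unemployed = 25.40 + 8.22 = 33.62 thousand (jobless and actively searching, or on temporary layoff).
Labor force = 769.62 + 33.62 = 803.24 thousand.
Not in labor force = 99.31 + 52.30 + 109.39 = 261.00 thousand (those not working and not actively searching are outside the labor force).
Civilian working-age population = 803.24 + 261.00 = 1,064.24 thousand.
Unemployment rate = 33.62 / 803.24 = 4.19%.
Labor force participation rate = 803.24 / 1,064.24 = 75.48%.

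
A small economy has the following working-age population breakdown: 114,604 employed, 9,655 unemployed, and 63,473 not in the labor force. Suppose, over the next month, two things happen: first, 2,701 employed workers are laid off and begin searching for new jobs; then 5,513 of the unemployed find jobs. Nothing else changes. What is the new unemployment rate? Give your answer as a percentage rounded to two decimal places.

New unemployment rate ≈ 5.51%.

Initially, labor force = 114,604 + 9,655 = 124,259, so u = 9,655/124,259 = 7.77%.
After the first change, employed falls and unemployed rises by 2,701; labor force unchanged → E = 111,903, U = 12,356, labor force = 124,259.
After the second change, unemployed falls and employed rises by 5,513; labor force unchanged → E = 117,416, U = 6,843, labor force = 124,259.
New unemployment rate = 6,843 / 124,259 = 5.51%.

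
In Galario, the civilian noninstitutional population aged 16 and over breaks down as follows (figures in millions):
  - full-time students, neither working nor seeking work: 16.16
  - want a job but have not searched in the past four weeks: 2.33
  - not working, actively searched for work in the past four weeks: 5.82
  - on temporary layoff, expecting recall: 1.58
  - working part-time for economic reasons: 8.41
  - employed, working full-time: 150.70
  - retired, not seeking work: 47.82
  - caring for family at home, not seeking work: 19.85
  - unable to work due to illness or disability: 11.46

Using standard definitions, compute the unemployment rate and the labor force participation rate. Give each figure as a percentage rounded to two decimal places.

Unemployment rate ≈ 4.44%; labor force participation rate ≈ 63.04%.

Employed = 8.41 + 150.70 = 159.11 million (anyone who worked, including part-time for economic reasons, counts as employed).
Unemployed = 5.82 + 1.58 = 7.40 million (jobless and actively searching, or on temporary layoff).
Labor force = 159.11 + 7.40 = 166.51 million.
Not in labor force = 16.16 + 2.33 + 47.82 + 19.85 + 11.46 = 97.62 million (those not working and not actively searching are outside the labor force — including those who want a job but have given up searching).
Civilian working-age population = 166.51 + 97.62 = 264.13 million.
Unemployment rate = 7.40 / 166.51 = 4.44%.
Labor force participation rate = 166.51 / 264.13 = 63.04%.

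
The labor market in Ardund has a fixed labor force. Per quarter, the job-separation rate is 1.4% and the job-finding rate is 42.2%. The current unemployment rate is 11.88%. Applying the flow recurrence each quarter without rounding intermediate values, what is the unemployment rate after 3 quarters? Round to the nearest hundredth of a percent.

With a fixed labor force, u_{t+1} = u_t + s·(1−u_t) − f·u_t = u_t·(1−s−f) + s.
Here 1−s−f = 0.564 and s = 0.014.
u_1 = 0.118800 × 0.564 + 0.014 = 0.081003.
u_2 = 0.081003 × 0.564 + 0.014 = 0.059686.
u_3 = 0.059686 × 0.564 + 0.014 = 0.047663.

Unemployment rate after three quarters ≈ 4.77%.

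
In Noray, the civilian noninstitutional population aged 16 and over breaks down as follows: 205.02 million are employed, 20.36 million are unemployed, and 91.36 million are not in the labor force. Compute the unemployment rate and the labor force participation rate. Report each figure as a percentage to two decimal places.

Unemployment rate ≈ 9.03%; labor force participation rate ≈ 71.16%.

Labor force = employed + unemployed = 205.02 + 20.36 = 225.38 million.
Working-age population = 225.38 + 91.36 = 316.74 million.
Unemployment rate = 20.36 / 225.38 = 9.03%.
Labor force participation rate = 225.38 / 316.74 = 71.16%.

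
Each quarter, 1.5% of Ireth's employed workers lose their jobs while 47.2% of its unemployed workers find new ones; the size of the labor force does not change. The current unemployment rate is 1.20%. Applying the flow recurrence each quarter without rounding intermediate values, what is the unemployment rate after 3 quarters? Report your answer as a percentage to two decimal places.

Unemployment rate after three quarters ≈ 2.83%.

With a fixed labor force, u_{t+1} = u_t + s·(1−u_t) − f·u_t = u_t·(1−s−f) + s.
Here 1−s−f = 0.513 and s = 0.015.
u_1 = 0.012000 × 0.513 + 0.015 = 0.021156.
u_2 = 0.021156 × 0.513 + 0.015 = 0.025853.
u_3 = 0.025853 × 0.513 + 0.015 = 0.028263.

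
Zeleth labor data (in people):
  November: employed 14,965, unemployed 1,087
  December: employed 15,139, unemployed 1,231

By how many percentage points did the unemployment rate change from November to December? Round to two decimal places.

The unemployment rate changed by +0.75 percentage points.

November: labor force = 14,965 + 1,087 = 16,052; u = 1,087/16,052 = 6.77%.
December: labor force = 15,139 + 1,231 = 16,370; u = 1,231/16,370 = 7.52%.
Change = 7.52% − 6.77% = +0.75 pp.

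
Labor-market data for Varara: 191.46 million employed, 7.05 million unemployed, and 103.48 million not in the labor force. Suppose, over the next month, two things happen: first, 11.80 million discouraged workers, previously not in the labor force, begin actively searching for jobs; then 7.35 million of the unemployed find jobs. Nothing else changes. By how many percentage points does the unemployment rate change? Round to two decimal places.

Initially, labor force = 191.46 + 7.05 = 198.51 million, so u = 7.05/198.51 = 3.55%.
After the first change, unemployed and labor force both rise by 11.80 → E = 191.46, U = 18.85, labor force = 210.31 million.
After the second change, unemployed falls and employed rises by 7.35; labor force unchanged → E = 198.81, U = 11.50, labor force = 210.31 million.
New unemployment rate = 11.50 / 210.31 = 5.47%.
Change = 5.47% − 3.55% = +1.92 percentage points.

The unemployment rate changes by +1.92 percentage points.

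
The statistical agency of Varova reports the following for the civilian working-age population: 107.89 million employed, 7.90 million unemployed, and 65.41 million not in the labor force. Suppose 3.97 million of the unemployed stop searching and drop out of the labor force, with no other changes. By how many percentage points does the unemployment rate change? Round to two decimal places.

Initially, labor force = 107.89 + 7.90 = 115.79 million, so u = 7.90/115.79 = 6.82%.
After the change, unemployed and labor force both fall by 3.97 → E = 107.89, U = 3.93, labor force = 111.82 million.
New unemployment rate = 3.93 / 111.82 = 3.51%.
Change = 3.51% − 6.82% = −3.31 percentage points.

The unemployment rate changes by −3.31 percentage points.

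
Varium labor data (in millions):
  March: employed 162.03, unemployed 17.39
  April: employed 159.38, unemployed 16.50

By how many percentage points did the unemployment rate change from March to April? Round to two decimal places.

March: labor force = 162.03 + 17.39 = 179.42; u = 17.39/179.42 = 9.69%.
April: labor force = 159.38 + 16.50 = 175.88; u = 16.50/175.88 = 9.38%.
Change = 9.38% − 9.69% = −0.31 pp.

The unemployment rate changed by −0.31 percentage points.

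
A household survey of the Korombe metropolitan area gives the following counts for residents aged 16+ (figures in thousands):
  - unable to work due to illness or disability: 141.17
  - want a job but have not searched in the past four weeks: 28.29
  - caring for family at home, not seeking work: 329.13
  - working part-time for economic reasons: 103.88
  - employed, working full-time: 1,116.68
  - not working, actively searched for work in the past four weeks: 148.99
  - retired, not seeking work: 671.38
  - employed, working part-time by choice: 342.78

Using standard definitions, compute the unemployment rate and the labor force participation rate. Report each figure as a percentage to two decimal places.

Employed = 103.88 + 1,116.68 + 342.78 = 1,563.34 thousand (anyone who worked, including part-time for economic reasons, counts as employed).
Unemployed = 148.99 thousand.
Labor force = 1,563.34 + 148.99 = 1,712.33 thousand.
Not in labor force = 141.17 + 28.29 + 329.13 + 671.38 = 1,169.97 thousand (those not working and not actively searching are outside the labor force — including those who want a job but have given up searching).
Civilian working-age population = 1,712.33 + 1,169.97 = 2,882.30 thousand.
Unemployment rate = 148.99 / 1,712.33 = 8.70%.
Labor force participation rate = 1,712.33 / 2,882.30 = 59.41%.

Unemployment rate ≈ 8.70%; labor force participation rate ≈ 59.41%.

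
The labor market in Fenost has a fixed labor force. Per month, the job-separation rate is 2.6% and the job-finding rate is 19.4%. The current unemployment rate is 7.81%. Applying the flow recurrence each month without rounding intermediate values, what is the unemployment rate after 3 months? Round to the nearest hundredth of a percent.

Unemployment rate after three months ≈ 9.92%.

With a fixed labor force, u_{t+1} = u_t + s·(1−u_t) − f·u_t = u_t·(1−s−f) + s.
Here 1−s−f = 0.780 and s = 0.026.
u_1 = 0.078100 × 0.780 + 0.026 = 0.086918.
u_2 = 0.086918 × 0.780 + 0.026 = 0.093796.
u_3 = 0.093796 × 0.780 + 0.026 = 0.099161.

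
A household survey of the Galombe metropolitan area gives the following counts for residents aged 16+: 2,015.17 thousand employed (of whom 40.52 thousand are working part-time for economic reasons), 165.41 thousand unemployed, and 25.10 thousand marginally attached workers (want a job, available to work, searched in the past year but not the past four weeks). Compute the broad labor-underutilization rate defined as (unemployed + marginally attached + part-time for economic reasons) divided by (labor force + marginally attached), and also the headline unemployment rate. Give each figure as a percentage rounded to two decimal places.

Broad underutilization rate ≈ 10.47%; headline unemployment rate ≈ 7.59%.

Labor force = 2,015.17 + 165.41 = 2,180.58 thousand.
Numerator = 165.41 + 25.10 + 40.52 = 231.03 thousand.
Denominator = 2,180.58 + 25.10 = 2,205.68 thousand.
Broad rate = 231.03 / 2,205.68 = 10.47%.
Headline unemployment rate = 165.41 / 2,180.58 = 7.59%.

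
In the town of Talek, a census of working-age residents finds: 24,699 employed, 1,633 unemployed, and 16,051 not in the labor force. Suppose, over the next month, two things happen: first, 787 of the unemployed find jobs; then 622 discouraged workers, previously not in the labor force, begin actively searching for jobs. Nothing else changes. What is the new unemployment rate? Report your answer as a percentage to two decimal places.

New unemployment rate ≈ 5.45%.

Initially, labor force = 24,699 + 1,633 = 26,332, so u = 1,633/26,332 = 6.20%.
After the first change, unemployed falls and employed rises by 787; labor force unchanged → E = 25,486, U = 846, labor force = 26,332.
After the second change, unemployed and labor force both rise by 622 → E = 25,486, U = 1,468, labor force = 26,954.
New unemployment rate = 1,468 / 26,954 = 5.45%.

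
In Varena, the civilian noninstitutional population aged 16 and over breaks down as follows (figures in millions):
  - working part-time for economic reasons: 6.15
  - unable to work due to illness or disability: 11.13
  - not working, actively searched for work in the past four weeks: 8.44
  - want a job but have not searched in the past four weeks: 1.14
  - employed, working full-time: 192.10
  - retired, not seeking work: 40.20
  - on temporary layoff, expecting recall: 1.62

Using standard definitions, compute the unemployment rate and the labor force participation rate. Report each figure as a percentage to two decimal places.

Employed = 6.15 + 192.10 = 198.25 million (anyone who worked, including part-time for economic reasons, counts as employed).
Unemployed = 8.44 + 1.62 = 10.06 million (jobless and actively searching, or on temporary layoff).
Labor force = 198.25 + 10.06 = 208.31 million.
Not in labor force = 11.13 + 1.14 + 40.20 = 52.47 million (those not working and not actively searching are outside the labor force — including those who want a job but have given up searching).
Civilian working-age population = 208.31 + 52.47 = 260.78 million.
Unemployment rate = 10.06 / 208.31 = 4.83%.
Labor force participation rate = 208.31 / 260.78 = 79.88%.

Unemployment rate ≈ 4.83%; labor force participation rate ≈ 79.88%.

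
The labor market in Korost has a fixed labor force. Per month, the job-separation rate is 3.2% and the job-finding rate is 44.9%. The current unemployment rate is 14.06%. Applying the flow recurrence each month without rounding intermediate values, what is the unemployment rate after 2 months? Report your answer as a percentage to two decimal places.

Unemployment rate after two months ≈ 8.65%.

With a fixed labor force, u_{t+1} = u_t + s·(1−u_t) − f·u_t = u_t·(1−s−f) + s.
Here 1−s−f = 0.519 and s = 0.032.
u_1 = 0.140600 × 0.519 + 0.032 = 0.104971.
u_2 = 0.104971 × 0.519 + 0.032 = 0.086480.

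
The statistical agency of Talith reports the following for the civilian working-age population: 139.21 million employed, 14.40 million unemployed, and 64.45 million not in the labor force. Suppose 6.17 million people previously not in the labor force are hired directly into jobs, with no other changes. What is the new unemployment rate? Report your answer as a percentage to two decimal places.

New unemployment rate ≈ 9.01%.

Initially, labor force = 139.21 + 14.40 = 153.61 million, so u = 14.40/153.61 = 9.37%.
After the change, employed and labor force both rise by 6.17; unemployed unchanged → E = 145.38, U = 14.40, labor force = 159.78 million.
New unemployment rate = 14.40 / 159.78 = 9.01%.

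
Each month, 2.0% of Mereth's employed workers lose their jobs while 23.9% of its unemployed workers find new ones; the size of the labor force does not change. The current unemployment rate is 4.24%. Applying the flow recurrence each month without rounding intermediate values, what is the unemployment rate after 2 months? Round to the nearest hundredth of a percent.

With a fixed labor force, u_{t+1} = u_t + s·(1−u_t) − f·u_t = u_t·(1−s−f) + s.
Here 1−s−f = 0.741 and s = 0.020.
u_1 = 0.042400 × 0.741 + 0.020 = 0.051418.
u_2 = 0.051418 × 0.741 + 0.020 = 0.058101.

Unemployment rate after two months ≈ 5.81%.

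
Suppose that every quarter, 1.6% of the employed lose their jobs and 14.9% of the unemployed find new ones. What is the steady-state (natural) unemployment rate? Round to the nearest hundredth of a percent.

Steady-state unemployment rate ≈ 9.70%.

At steady state the flows balance: s·E = f·U, so U/(E+U) = s/(s+f).
u* = 1.6 / (1.6 + 14.9) = 1.6 / 16.50 = 9.70%.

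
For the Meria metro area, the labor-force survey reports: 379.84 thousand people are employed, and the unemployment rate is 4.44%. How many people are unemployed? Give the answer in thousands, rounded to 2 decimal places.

Let U be the number unemployed. The labor force is E + U, and U/(E+U) = 0.0444.
So U = 0.0444 × 379.84 / (1 − 0.0444) = 16.8649 / 0.9556 ≈ 17.65 thousand.

About 17.65 thousand are unemployed.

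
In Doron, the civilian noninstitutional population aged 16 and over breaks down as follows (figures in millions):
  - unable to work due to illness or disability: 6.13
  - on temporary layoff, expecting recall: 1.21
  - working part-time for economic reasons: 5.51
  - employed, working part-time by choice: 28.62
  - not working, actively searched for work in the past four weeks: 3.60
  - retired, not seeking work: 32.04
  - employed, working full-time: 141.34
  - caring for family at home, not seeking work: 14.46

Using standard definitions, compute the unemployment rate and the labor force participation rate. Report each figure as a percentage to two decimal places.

Unemployment rate ≈ 2.67%; labor force participation rate ≈ 77.40%.

Employed = 5.51 + 28.62 + 141.34 = 175.47 million (anyone who worked, including part-time for economic reasons, counts as employed).
Unemployed = 1.21 + 3.60 = 4.81 million (jobless and actively searching, or on temporary layoff).
Labor force = 175.47 + 4.81 = 180.28 million.
Not in labor force = 6.13 + 32.04 + 14.46 = 52.63 million (those not working and not actively searching are outside the labor force).
Civilian working-age population = 180.28 + 52.63 = 232.91 million.
Unemployment rate = 4.81 / 180.28 = 2.67%.
Labor force participation rate = 180.28 / 232.91 = 77.40%.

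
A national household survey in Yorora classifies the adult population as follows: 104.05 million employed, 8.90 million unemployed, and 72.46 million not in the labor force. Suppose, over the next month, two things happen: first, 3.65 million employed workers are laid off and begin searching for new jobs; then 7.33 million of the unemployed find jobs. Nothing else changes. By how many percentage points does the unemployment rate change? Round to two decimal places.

The unemployment rate changes by −3.26 percentage points.

Initially, labor force = 104.05 + 8.90 = 112.95 million, so u = 8.90/112.95 = 7.88%.
After the first change, employed falls and unemployed rises by 3.65; labor force unchanged → E = 100.40, U = 12.55, labor force = 112.95 million.
After the second change, unemployed falls and employed rises by 7.33; labor force unchanged → E = 107.73, U = 5.22, labor force = 112.95 million.
New unemployment rate = 5.22 / 112.95 = 4.62%.
Change = 4.62% − 7.88% = −3.26 percentage points.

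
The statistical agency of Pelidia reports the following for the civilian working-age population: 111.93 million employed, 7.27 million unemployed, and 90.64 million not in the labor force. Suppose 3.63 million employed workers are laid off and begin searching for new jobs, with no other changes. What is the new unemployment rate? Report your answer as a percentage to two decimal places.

New unemployment rate ≈ 9.14%.

Initially, labor force = 111.93 + 7.27 = 119.20 million, so u = 7.27/119.20 = 6.10%.
After the change, employed falls and unemployed rises by 3.63; labor force unchanged → E = 108.30, U = 10.90, labor force = 119.20 million.
New unemployment rate = 10.90 / 119.20 = 9.14%.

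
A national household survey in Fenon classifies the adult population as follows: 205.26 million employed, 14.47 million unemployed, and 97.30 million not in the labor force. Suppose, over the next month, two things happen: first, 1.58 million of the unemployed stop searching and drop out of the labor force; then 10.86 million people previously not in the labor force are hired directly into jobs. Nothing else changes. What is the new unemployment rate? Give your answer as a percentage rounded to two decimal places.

New unemployment rate ≈ 5.63%.

Initially, labor force = 205.26 + 14.47 = 219.73 million, so u = 14.47/219.73 = 6.59%.
After the first change, unemployed and labor force both fall by 1.58 → E = 205.26, U = 12.89, labor force = 218.15 million.
After the second change, employed and labor force both rise by 10.86; unemployed unchanged → E = 216.12, U = 12.89, labor force = 229.01 million.
New unemployment rate = 12.89 / 229.01 = 5.63%.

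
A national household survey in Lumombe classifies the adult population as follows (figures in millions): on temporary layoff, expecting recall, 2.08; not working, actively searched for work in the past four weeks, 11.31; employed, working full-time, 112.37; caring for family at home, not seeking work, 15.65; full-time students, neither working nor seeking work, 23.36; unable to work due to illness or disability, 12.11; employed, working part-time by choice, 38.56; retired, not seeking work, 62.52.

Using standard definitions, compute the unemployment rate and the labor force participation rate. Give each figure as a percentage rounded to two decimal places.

Employed = 112.37 + 38.56 = 150.93 million.
Unemployed = 2.08 + 11.31 = 13.39 million (jobless and actively searching, or on temporary layoff).
Labor force = 150.93 + 13.39 = 164.32 million.
Not in labor force = 15.65 + 23.36 + 12.11 + 62.52 = 113.64 million (those not working and not actively searching are outside the labor force).
Civilian working-age population = 164.32 + 113.64 = 277.96 million.
Unemployment rate = 13.39 / 164.32 = 8.15%.
Labor force participation rate = 164.32 / 277.96 = 59.12%.

Unemployment rate ≈ 8.15%; labor force participation rate ≈ 59.12%.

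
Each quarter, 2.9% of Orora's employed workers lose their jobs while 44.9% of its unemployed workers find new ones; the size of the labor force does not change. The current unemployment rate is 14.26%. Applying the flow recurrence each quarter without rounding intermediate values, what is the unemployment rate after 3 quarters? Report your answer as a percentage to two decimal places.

With a fixed labor force, u_{t+1} = u_t + s·(1−u_t) − f·u_t = u_t·(1−s−f) + s.
Here 1−s−f = 0.522 and s = 0.029.
u_1 = 0.142600 × 0.522 + 0.029 = 0.103437.
u_2 = 0.103437 × 0.522 + 0.029 = 0.082994.
u_3 = 0.082994 × 0.522 + 0.029 = 0.072323.

Unemployment rate after three quarters ≈ 7.23%.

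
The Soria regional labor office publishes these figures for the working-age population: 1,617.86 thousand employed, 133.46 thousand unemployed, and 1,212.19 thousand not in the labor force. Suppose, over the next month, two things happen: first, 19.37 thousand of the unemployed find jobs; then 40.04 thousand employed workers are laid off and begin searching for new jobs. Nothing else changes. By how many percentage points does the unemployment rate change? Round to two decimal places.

The unemployment rate changes by +1.18 percentage points.

Initially, labor force = 1,617.86 + 133.46 = 1,751.32 thousand, so u = 133.46/1,751.32 = 7.62%.
After the first change, unemployed falls and employed rises by 19.37; labor force unchanged → E = 1,637.23, U = 114.09, labor force = 1,751.32 thousand.
After the second change, employed falls and unemployed rises by 40.04; labor force unchanged → E = 1,597.19, U = 154.13, labor force = 1,751.32 thousand.
New unemployment rate = 154.13 / 1,751.32 = 8.80%.
Change = 8.80% − 7.62% = +1.18 percentage points.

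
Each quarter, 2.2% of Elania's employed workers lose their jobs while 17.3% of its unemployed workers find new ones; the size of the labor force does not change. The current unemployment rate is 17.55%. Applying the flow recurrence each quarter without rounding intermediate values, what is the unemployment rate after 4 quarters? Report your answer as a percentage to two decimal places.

With a fixed labor force, u_{t+1} = u_t + s·(1−u_t) − f·u_t = u_t·(1−s−f) + s.
Here 1−s−f = 0.805 and s = 0.022.
u_1 = 0.175500 × 0.805 + 0.022 = 0.163277.
u_2 = 0.163277 × 0.805 + 0.022 = 0.153438.
u_3 = 0.153438 × 0.805 + 0.022 = 0.145518.
u_4 = 0.145518 × 0.805 + 0.022 = 0.139142.

Unemployment rate after four quarters ≈ 13.91%.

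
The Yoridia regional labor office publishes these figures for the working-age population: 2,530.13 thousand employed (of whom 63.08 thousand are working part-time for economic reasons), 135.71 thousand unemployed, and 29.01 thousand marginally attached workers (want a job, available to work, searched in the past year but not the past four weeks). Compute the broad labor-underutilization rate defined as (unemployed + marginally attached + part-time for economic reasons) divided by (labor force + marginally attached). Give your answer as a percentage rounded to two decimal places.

Broad underutilization rate ≈ 8.45%.

Labor force = 2,530.13 + 135.71 = 2,665.84 thousand.
Numerator = 135.71 + 29.01 + 63.08 = 227.80 thousand.
Denominator = 2,665.84 + 29.01 = 2,694.85 thousand.
Broad rate = 227.80 / 2,694.85 = 8.45%.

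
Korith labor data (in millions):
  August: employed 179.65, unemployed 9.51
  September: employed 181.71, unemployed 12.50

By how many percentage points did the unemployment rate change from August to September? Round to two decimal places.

The unemployment rate changed by +1.41 percentage points.

August: labor force = 179.65 + 9.51 = 189.16; u = 9.51/189.16 = 5.03%.
September: labor force = 181.71 + 12.50 = 194.21; u = 12.50/194.21 = 6.44%.
Change = 6.44% − 5.03% = +1.41 pp.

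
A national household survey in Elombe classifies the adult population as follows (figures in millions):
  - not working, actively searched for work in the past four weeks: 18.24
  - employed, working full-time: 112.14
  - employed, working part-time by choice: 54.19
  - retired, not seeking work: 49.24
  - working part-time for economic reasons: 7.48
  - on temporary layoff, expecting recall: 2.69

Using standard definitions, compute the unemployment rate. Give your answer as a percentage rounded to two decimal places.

Employed = 112.14 + 54.19 + 7.48 = 173.81 million (anyone who worked, including part-time for economic reasons, counts as employed).
Unemployed = 18.24 + 2.69 = 20.93 million (jobless and actively searching, or on temporary layoff).
Labor force = 173.81 + 20.93 = 194.74 million.
Unemployment rate = 20.93 / 194.74 = 10.75%.

Unemployment rate ≈ 10.75%.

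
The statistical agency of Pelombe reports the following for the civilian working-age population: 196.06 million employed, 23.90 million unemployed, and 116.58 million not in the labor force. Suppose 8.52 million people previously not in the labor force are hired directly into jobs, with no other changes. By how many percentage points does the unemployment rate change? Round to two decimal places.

The unemployment rate changes by −0.41 percentage points.

Initially, labor force = 196.06 + 23.90 = 219.96 million, so u = 23.90/219.96 = 10.87%.
After the change, employed and labor force both rise by 8.52; unemployed unchanged → E = 204.58, U = 23.90, labor force = 228.48 million.
New unemployment rate = 23.90 / 228.48 = 10.46%.
Change = 10.46% − 10.87% = −0.41 percentage points.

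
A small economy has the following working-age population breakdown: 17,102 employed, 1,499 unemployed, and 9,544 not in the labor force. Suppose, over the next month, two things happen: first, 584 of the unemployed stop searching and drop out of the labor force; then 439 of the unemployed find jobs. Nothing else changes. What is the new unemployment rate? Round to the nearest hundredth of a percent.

Initially, labor force = 17,102 + 1,499 = 18,601, so u = 1,499/18,601 = 8.06%.
After the first change, unemployed and labor force both fall by 584 → E = 17,102, U = 915, labor force = 18,017.
After the second change, unemployed falls and employed rises by 439; labor force unchanged → E = 17,541, U = 476, labor force = 18,017.
New unemployment rate = 476 / 18,017 = 2.64%.

New unemployment rate ≈ 2.64%.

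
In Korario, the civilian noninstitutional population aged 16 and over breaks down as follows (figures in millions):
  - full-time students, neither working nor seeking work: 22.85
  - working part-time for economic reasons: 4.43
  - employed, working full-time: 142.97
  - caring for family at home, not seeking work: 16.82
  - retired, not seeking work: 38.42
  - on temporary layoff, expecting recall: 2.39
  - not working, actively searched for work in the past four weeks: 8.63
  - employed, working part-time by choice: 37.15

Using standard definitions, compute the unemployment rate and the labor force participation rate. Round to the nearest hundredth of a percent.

Unemployment rate ≈ 5.63%; labor force participation rate ≈ 71.46%.

Employed = 4.43 + 142.97 + 37.15 = 184.55 million (anyone who worked, including part-time for economic reasons, counts as employed).
Unemployed = 2.39 + 8.63 = 11.02 million (jobless and actively searching, or on temporary layoff).
Labor force = 184.55 + 11.02 = 195.57 million.
Not in labor force = 22.85 + 16.82 + 38.42 = 78.09 million (those not working and not actively searching are outside the labor force).
Civilian working-age population = 195.57 + 78.09 = 273.66 million.
Unemployment rate = 11.02 / 195.57 = 5.63%.
Labor force participation rate = 195.57 / 273.66 = 71.46%.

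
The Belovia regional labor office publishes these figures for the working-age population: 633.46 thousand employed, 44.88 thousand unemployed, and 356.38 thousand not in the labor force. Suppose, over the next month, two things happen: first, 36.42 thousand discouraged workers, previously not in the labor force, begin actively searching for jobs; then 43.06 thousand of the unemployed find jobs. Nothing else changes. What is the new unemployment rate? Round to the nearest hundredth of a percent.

Initially, labor force = 633.46 + 44.88 = 678.34 thousand, so u = 44.88/678.34 = 6.62%.
After the first change, unemployed and labor force both rise by 36.42 → E = 633.46, U = 81.30, labor force = 714.76 thousand.
After the second change, unemployed falls and employed rises by 43.06; labor force unchanged → E = 676.52, U = 38.24, labor force = 714.76 thousand.
New unemployment rate = 38.24 / 714.76 = 5.35%.

New unemployment rate ≈ 5.35%.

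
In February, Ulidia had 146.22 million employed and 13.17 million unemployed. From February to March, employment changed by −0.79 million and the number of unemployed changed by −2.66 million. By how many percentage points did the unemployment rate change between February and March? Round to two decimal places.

February: labor force = 146.22 + 13.17 = 159.39; u = 13.17/159.39 = 8.26%.
March: labor force = 145.43 + 10.51 = 155.94; u = 10.51/155.94 = 6.74%.
Change = 6.74% − 8.26% = −1.52 pp.

The unemployment rate changed by −1.52 percentage points.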